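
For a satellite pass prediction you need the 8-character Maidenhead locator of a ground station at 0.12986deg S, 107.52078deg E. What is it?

Shift to the Maidenhead origin (180°W, 90°S): lon 287.52078, lat 89.87014.
Field: 287.52078/20 → 14 → O, 89.87014/10 → 8 → I; chars OI.
Square: 7.52078/2 → 3, 9.87014/1 → 9; chars 39.
Subsquare: 1.52078/0.0833333 → 18 → s, 0.87014/0.0416667 → 20 → u; chars su.
Extended square: 0.02078/0.00833333 → 2, 0.03681/0.00416667 → 8; chars 28.

OI39su28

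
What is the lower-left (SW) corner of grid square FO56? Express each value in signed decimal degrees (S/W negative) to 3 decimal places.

Field F=5, O=14: +5·20° lon, +14·10° lat → SW at lon -80°, lat 50°.
Square 5, 6: +5·2° lon, +6·1° lat → SW at lon -70°, lat 56°.
latitude 56.000, longitude -70.000.

56.000, -70.000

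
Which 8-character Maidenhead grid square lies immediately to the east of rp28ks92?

RP28ls02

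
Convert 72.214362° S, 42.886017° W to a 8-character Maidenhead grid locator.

GB87ns38

Offset from 180°W / 90°S: lon 137.11398°, lat 17.78564°.
Field: 137.11398/20 → 6 → G, 17.78564/10 → 1 → B; chars GB.
Square: 17.11398/2 → 8, 7.78564/1 → 7; chars 87.
Subsquare: 1.11398/0.0833333 → 13 → n, 0.78564/0.0416667 → 18 → s; chars ns.
Extended square: 0.03065/0.00833333 → 3, 0.03564/0.00416667 → 8; chars 38.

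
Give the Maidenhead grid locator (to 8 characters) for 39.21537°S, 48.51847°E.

LF40gs28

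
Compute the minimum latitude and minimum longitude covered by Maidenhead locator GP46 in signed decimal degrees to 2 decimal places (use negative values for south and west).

Field G=6, P=15: +6·20° lon, +15·10° lat → SW at lon -60°, lat 60°.
Square 4, 6: +4·2° lon, +6·1° lat → SW at lon -52°, lat 66°.
latitude 66.00, longitude -52.00.

66.00, -52.00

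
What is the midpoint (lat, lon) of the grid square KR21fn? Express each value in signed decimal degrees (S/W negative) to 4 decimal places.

81.5625, 24.4583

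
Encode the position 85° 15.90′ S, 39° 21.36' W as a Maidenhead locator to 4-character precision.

Add 180° to longitude and 90° to latitude: 140.64, 4.73.
Field (20°×10°, letters A–R): 140.64/20 → 7 → H, 4.73/10 → 0 → A; chars HA.
Square (2°×1°, digits 0–9): 0.64/2 → 0, 4.73/1 → 4; chars 04.

HA04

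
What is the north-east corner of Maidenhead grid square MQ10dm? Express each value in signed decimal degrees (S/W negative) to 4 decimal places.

70.5417, 62.3333

Field M=12, Q=16: +12·20° lon, +16·10° lat → SW at lon 60°, lat 70°.
Square 1, 0: +1·2° lon, +0·1° lat → SW at lon 62°, lat 70°.
Subsquare d=3, m=12: +3·0.0833333° lon, +12·0.0416667° lat → SW at lon 62.25°, lat 70.5°.
Cell spans 0.0833333° lon × 0.0416667° lat. NE corner is SW corner plus one full cell.
latitude 70.5417, longitude 62.3333.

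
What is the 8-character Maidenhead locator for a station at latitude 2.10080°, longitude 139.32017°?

Add 180° to longitude and 90° to latitude: 319.32017, 92.10080.
Field: 319.32017/20 → 15 → P, 92.10080/10 → 9 → J; chars PJ.
Square: 19.32017/2 → 9, 2.10080/1 → 2; chars 92.
Subsquare: 1.32017/0.0833333 → 15 → p, 0.10080/0.0416667 → 2 → c; chars pc.
Extended square: 0.07017/0.00833333 → 8, 0.01747/0.00416667 → 4; chars 84.

PJ92pc84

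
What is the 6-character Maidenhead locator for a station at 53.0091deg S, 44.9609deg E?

Shift to the Maidenhead origin (180°W, 90°S): lon 224.9609, lat 36.9909.
Field: lon ⌊224.9609/20⌋ = 11 → L; lat ⌊36.9909/10⌋ = 3 → D.
Square: lon ⌊4.9609/2⌋ = 2; lat ⌊6.9909/1⌋ = 6.
Subsquare: lon ⌊0.9609/0.0833333⌋ = 11 → l; lat ⌊0.9909/0.0416667⌋ = 23 → x.

LD26lx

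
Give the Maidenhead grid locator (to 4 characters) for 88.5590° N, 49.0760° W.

Offset from 180°W / 90°S: lon 130.92°, lat 178.56°.
Field (20°×10°, letters A–R): lon ⌊130.92/20⌋ = 6 → G; lat ⌊178.56/10⌋ = 17 → R.
Square (2°×1°, digits 0–9): lon ⌊10.92/2⌋ = 5; lat ⌊8.56/1⌋ = 8.

GR58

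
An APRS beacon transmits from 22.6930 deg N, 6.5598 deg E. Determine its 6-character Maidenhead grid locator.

Shift to the Maidenhead origin (180°W, 90°S): lon 186.5598, lat 112.6930.
Field (20°×10°, letters A–R): lon ⌊186.5598/20⌋ = 9 → J; lat ⌊112.6930/10⌋ = 11 → L.
Square (2°×1°, digits 0–9): lon ⌊6.5598/2⌋ = 3; lat ⌊2.6930/1⌋ = 2.
Subsquare (5′×2.5′, letters a–x): lon ⌊0.5598/0.0833333⌋ = 6 → g; lat ⌊0.6930/0.0416667⌋ = 16 → q.

JL32gq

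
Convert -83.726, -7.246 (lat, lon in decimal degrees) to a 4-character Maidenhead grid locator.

IA66

Offset from 180°W / 90°S: lon 172.75°, lat 6.27°.
Field: lon ⌊172.75/20⌋ = 8 → I; lat ⌊6.27/10⌋ = 0 → A.
Square: lon ⌊12.75/2⌋ = 6; lat ⌊6.27/1⌋ = 6.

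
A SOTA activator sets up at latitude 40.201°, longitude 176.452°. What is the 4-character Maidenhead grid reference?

Shift to the Maidenhead origin (180°W, 90°S): lon 356.45, lat 130.20.
Field: lon ⌊356.45/20⌋ = 17 → R; lat ⌊130.20/10⌋ = 13 → N.
Square: lon ⌊16.45/2⌋ = 8; lat ⌊0.20/1⌋ = 0.

RN80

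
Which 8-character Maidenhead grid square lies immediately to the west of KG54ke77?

Longitude extended square 7; −1 → 6.
The latitude characters are unchanged.

KG54ke67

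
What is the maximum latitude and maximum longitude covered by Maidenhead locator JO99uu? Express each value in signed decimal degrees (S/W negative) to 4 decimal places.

Field J=9, O=14: +9·20° lon, +14·10° lat → SW at lon 0°, lat 50°.
Square 9, 9: +9·2° lon, +9·1° lat → SW at lon 18°, lat 59°.
Subsquare u=20, u=20: +20·0.0833333° lon, +20·0.0416667° lat → SW at lon 19.6667°, lat 59.8333°.
Cell spans 0.0833333° lon × 0.0416667° lat. NE corner is SW corner plus one full cell.
latitude 59.8750, longitude 19.7500.

59.8750, 19.7500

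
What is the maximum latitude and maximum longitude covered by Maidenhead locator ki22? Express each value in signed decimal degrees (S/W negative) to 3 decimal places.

Field K=10, I=8: +10·20° lon, +8·10° lat → SW at lon 20°, lat -10°.
Square 2, 2: +2·2° lon, +2·1° lat → SW at lon 24°, lat -8°.
Cell spans 2° lon × 1° lat. NE corner is SW corner plus one full cell.
latitude -7.000, longitude 26.000.

-7.000, 26.000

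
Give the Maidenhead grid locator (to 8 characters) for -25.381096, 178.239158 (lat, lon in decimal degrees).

Offset from 180°W / 90°S: lon 358.23916°, lat 64.61890°.
Field: lon ⌊358.23916/20⌋ = 17 → R; lat ⌊64.61890/10⌋ = 6 → G.
Square: lon ⌊18.23916/2⌋ = 9; lat ⌊4.61890/1⌋ = 4.
Subsquare: lon ⌊0.23916/0.0833333⌋ = 2 → c; lat ⌊0.61890/0.0416667⌋ = 14 → o.
Extended square: lon ⌊0.07249/0.00833333⌋ = 8; lat ⌊0.03557/0.00416667⌋ = 8.

RG94co88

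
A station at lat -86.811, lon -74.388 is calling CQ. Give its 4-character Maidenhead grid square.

FA23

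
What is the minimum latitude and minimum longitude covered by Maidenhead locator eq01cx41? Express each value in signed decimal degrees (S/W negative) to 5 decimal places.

71.96250, -99.80000

Field E=4, Q=16: +4·20° lon, +16·10° lat → SW at lon -100°, lat 70°.
Square 0, 1: +0·2° lon, +1·1° lat → SW at lon -100°, lat 71°.
Subsquare c=2, x=23: +2·0.0833333° lon, +23·0.0416667° lat → SW at lon -99.8333°, lat 71.9583°.
Extended square 4, 1: +4·0.00833333° lon, +1·0.00416667° lat → SW at lon -99.8°, lat 71.9625°.
latitude 71.96250, longitude -99.80000.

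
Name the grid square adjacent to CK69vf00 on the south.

CK69ve09

Latitude extended square 0; −1 → -1, wraps to 9, carry into subsquare.
Latitude subsquare f = 5; −1 → 4 = e.
The longitude characters are unchanged.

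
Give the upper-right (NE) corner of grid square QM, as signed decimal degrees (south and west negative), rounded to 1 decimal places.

40.0, 160.0

Field Q=16, M=12: +16·20° lon, +12·10° lat → SW at lon 140°, lat 30°.
Cell spans 20° lon × 10° lat. NE corner is SW corner plus one full cell.
latitude 40.0, longitude 160.0.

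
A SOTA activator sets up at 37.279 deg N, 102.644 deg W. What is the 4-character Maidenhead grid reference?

DM87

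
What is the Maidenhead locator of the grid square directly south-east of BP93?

Longitude square 9; +1 → 10, wraps to 0, carry into field.
Longitude field B = 1; +1 → 2 = C.
Latitude square 3; −1 → 2.

CP02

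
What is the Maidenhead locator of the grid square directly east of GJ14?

GJ24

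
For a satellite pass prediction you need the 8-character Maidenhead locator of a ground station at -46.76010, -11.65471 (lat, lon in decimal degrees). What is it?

IE43ef17

Add 180° to longitude and 90° to latitude: 168.34529, 43.23990.
Field: lon ⌊168.34529/20⌋ = 8 → I; lat ⌊43.23990/10⌋ = 4 → E.
Square: lon ⌊8.34529/2⌋ = 4; lat ⌊3.23990/1⌋ = 3.
Subsquare: lon ⌊0.34529/0.0833333⌋ = 4 → e; lat ⌊0.23990/0.0416667⌋ = 5 → f.
Extended square: lon ⌊0.01196/0.00833333⌋ = 1; lat ⌊0.03157/0.00416667⌋ = 7.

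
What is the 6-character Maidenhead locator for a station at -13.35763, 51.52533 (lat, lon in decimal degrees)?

Shift to the Maidenhead origin (180°W, 90°S): lon 231.5253, lat 76.6424.
Field: lon ⌊231.5253/20⌋ = 11 → L; lat ⌊76.6424/10⌋ = 7 → H.
Square: lon ⌊11.5253/2⌋ = 5; lat ⌊6.6424/1⌋ = 6.
Subsquare: lon ⌊1.5253/0.0833333⌋ = 18 → s; lat ⌊0.6424/0.0416667⌋ = 15 → p.

LH56sp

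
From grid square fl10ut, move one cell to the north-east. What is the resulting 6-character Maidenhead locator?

Longitude subsquare u = 20; +1 → 21 = v.
Latitude subsquare t = 19; +1 → 20 = u.

FL10vu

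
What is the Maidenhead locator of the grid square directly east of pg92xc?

QG02ac

Longitude subsquare x = 23; +1 → 24, wraps to 0 = a, carry into square.
Longitude square 9; +1 → 10, wraps to 0, carry into field.
Longitude field P = 15; +1 → 16 = Q.
The latitude characters are unchanged.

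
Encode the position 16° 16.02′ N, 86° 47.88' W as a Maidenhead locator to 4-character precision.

EK66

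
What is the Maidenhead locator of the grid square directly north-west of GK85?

GK76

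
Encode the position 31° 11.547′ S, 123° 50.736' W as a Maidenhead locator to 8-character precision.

CF88bt83

Offset from 180°W / 90°S: lon 56.15440°, lat 58.80755°.
Field (20°×10°, letters A–R): lon ⌊56.15440/20⌋ = 2 → C; lat ⌊58.80755/10⌋ = 5 → F.
Square (2°×1°, digits 0–9): lon ⌊16.15440/2⌋ = 8; lat ⌊8.80755/1⌋ = 8.
Subsquare (5′×2.5′, letters a–x): lon ⌊0.15440/0.0833333⌋ = 1 → b; lat ⌊0.80755/0.0416667⌋ = 19 → t.
Extended square (30″×15″, digits 0–9): lon ⌊0.07107/0.00833333⌋ = 8; lat ⌊0.01588/0.00416667⌋ = 3.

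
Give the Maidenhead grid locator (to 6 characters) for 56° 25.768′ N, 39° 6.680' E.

KO96nk

Add 180° to longitude and 90° to latitude: 219.1113, 146.4295.
Field (20°×10°, letters A–R): 219.1113/20 → 10 → K, 146.4295/10 → 14 → O; chars KO.
Square (2°×1°, digits 0–9): 19.1113/2 → 9, 6.4295/1 → 6; chars 96.
Subsquare (5′×2.5′, letters a–x): 1.1113/0.0833333 → 13 → n, 0.4295/0.0416667 → 10 → k; chars nk.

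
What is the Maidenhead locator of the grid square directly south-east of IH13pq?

Longitude subsquare p = 15; +1 → 16 = q.
Latitude subsquare q = 16; −1 → 15 = p.

IH13qp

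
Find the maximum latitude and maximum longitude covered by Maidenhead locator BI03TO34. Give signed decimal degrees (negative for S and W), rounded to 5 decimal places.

-6.39583, -158.38333

Field B=1, I=8: +1·20° lon, +8·10° lat → SW at lon -160°, lat -10°.
Square 0, 3: +0·2° lon, +3·1° lat → SW at lon -160°, lat -7°.
Subsquare t=19, o=14: +19·0.0833333° lon, +14·0.0416667° lat → SW at lon -158.417°, lat -6.41667°.
Extended square 3, 4: +3·0.00833333° lon, +4·0.00416667° lat → SW at lon -158.392°, lat -6.4°.
Cell spans 0.00833333° lon × 0.00416667° lat. NE corner is SW corner plus one full cell.
latitude -6.39583, longitude -158.38333.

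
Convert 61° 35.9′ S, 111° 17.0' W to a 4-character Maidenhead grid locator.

Offset from 180°W / 90°S: lon 68.72°, lat 28.40°.
Field: lon ⌊68.72/20⌋ = 3 → D; lat ⌊28.40/10⌋ = 2 → C.
Square: lon ⌊8.72/2⌋ = 4; lat ⌊8.40/1⌋ = 8.

DC48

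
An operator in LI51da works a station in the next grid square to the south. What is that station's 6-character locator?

Latitude subsquare a = 0; −1 → -1, wraps to 23 = x, carry into square.
Latitude square 1; −1 → 0.
The longitude characters are unchanged.

LI50dx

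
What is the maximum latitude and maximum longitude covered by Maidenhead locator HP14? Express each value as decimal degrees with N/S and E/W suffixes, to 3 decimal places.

65.000° N, 36.000° W

Field H=7, P=15: +7·20° lon, +15·10° lat → SW at lon -40°, lat 60°.
Square 1, 4: +1·2° lon, +4·1° lat → SW at lon -38°, lat 64°.
Cell spans 2° lon × 1° lat. NE corner is SW corner plus one full cell.
latitude 65.000° N, longitude 36.000° W.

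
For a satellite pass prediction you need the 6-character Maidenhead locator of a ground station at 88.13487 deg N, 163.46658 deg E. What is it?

Offset from 180°W / 90°S: lon 343.4666°, lat 178.1349°.
Field (20°×10°, letters A–R): 343.4666/20 → 17 → R, 178.1349/10 → 17 → R; chars RR.
Square (2°×1°, digits 0–9): 3.4666/2 → 1, 8.1349/1 → 8; chars 18.
Subsquare (5′×2.5′, letters a–x): 1.4666/0.0833333 → 17 → r, 0.1349/0.0416667 → 3 → d; chars rd.

RR18rd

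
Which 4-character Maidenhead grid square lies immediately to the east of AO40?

Longitude square 4; +1 → 5.
The latitude characters are unchanged.

AO50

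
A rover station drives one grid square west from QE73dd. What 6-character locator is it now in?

Longitude subsquare d = 3; −1 → 2 = c.
The latitude characters are unchanged.

QE73cd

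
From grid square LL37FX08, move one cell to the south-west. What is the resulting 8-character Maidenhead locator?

Longitude extended square 0; −1 → -1, wraps to 9, carry into subsquare.
Longitude subsquare f = 5; −1 → 4 = e.
Latitude extended square 8; −1 → 7.

LL37ex97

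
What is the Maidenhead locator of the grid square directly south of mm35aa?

Latitude subsquare a = 0; −1 → -1, wraps to 23 = x, carry into square.
Latitude square 5; −1 → 4.
The longitude characters are unchanged.

MM34ax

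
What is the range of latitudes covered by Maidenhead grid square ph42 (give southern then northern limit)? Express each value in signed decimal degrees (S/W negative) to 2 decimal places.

-18.00, -17.00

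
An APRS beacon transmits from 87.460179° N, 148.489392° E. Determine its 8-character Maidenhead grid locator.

Add 180° to longitude and 90° to latitude: 328.48939, 177.46018.
Field (20°×10°, letters A–R): lon ⌊328.48939/20⌋ = 16 → Q; lat ⌊177.46018/10⌋ = 17 → R.
Square (2°×1°, digits 0–9): lon ⌊8.48939/2⌋ = 4; lat ⌊7.46018/1⌋ = 7.
Subsquare (5′×2.5′, letters a–x): lon ⌊0.48939/0.0833333⌋ = 5 → f; lat ⌊0.46018/0.0416667⌋ = 11 → l.
Extended square (30″×15″, digits 0–9): lon ⌊0.07273/0.00833333⌋ = 8; lat ⌊0.00185/0.00416667⌋ = 0.

QR47fl80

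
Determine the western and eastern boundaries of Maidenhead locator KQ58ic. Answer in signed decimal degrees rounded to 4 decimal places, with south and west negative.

30.6667, 30.7500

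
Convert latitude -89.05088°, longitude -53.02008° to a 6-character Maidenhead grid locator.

Offset from 180°W / 90°S: lon 126.9799°, lat 0.9491°.
Field: lon ⌊126.9799/20⌋ = 6 → G; lat ⌊0.9491/10⌋ = 0 → A.
Square: lon ⌊6.9799/2⌋ = 3; lat ⌊0.9491/1⌋ = 0.
Subsquare: lon ⌊0.9799/0.0833333⌋ = 11 → l; lat ⌊0.9491/0.0416667⌋ = 22 → w.

GA30lw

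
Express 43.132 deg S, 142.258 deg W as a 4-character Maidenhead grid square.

BE86

Offset from 180°W / 90°S: lon 37.74°, lat 46.87°.
Field (20°×10°, letters A–R): lon ⌊37.74/20⌋ = 1 → B; lat ⌊46.87/10⌋ = 4 → E.
Square (2°×1°, digits 0–9): lon ⌊17.74/2⌋ = 8; lat ⌊6.87/1⌋ = 6.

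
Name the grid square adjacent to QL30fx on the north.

QL31fa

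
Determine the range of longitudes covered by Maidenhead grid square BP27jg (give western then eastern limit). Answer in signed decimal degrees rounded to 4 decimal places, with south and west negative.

Field B=1, P=15: +1·20° lon, +15·10° lat → SW at lon -160°, lat 60°.
Square 2, 7: +2·2° lon, +7·1° lat → SW at lon -156°, lat 67°.
Subsquare j=9, g=6: +9·0.0833333° lon, +6·0.0416667° lat → SW at lon -155.25°, lat 67.25°.
Cell spans 0.0833333° lon × 0.0416667° lat.
west -155.2500, east -155.1667.

-155.2500, -155.1667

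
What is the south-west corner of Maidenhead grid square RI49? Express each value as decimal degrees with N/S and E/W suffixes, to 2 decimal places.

Field R=17, I=8: +17·20° lon, +8·10° lat → SW at lon 160°, lat -10°.
Square 4, 9: +4·2° lon, +9·1° lat → SW at lon 168°, lat -1°.
latitude 1.00° S, longitude 168.00° E.

1.00° S, 168.00° E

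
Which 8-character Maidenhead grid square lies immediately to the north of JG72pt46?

JG72pt47

Latitude extended square 6; +1 → 7.
The longitude characters are unchanged.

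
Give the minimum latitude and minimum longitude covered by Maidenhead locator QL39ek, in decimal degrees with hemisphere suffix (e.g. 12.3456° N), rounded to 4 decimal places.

29.4167° N, 146.3333° E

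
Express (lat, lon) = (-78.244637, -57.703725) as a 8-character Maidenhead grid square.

GB11ds51

Add 180° to longitude and 90° to latitude: 122.29628, 11.75536.
Field: 122.29628/20 → 6 → G, 11.75536/10 → 1 → B; chars GB.
Square: 2.29628/2 → 1, 1.75536/1 → 1; chars 11.
Subsquare: 0.29628/0.0833333 → 3 → d, 0.75536/0.0416667 → 18 → s; chars ds.
Extended square: 0.04628/0.00833333 → 5, 0.00536/0.00416667 → 1; chars 51.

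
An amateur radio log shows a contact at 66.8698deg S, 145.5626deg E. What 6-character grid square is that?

QC23sd

Shift to the Maidenhead origin (180°W, 90°S): lon 325.5626, lat 23.1302.
Field: lon ⌊325.5626/20⌋ = 16 → Q; lat ⌊23.1302/10⌋ = 2 → C.
Square: lon ⌊5.5626/2⌋ = 2; lat ⌊3.1302/1⌋ = 3.
Subsquare: lon ⌊1.5626/0.0833333⌋ = 18 → s; lat ⌊0.1302/0.0416667⌋ = 3 → d.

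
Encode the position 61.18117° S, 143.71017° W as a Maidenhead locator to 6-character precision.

Offset from 180°W / 90°S: lon 36.2898°, lat 28.8188°.
Field: lon ⌊36.2898/20⌋ = 1 → B; lat ⌊28.8188/10⌋ = 2 → C.
Square: lon ⌊16.2898/2⌋ = 8; lat ⌊8.8188/1⌋ = 8.
Subsquare: lon ⌊0.2898/0.0833333⌋ = 3 → d; lat ⌊0.8188/0.0416667⌋ = 19 → t.

BC88dt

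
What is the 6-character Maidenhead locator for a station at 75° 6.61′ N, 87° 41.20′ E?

NQ35uc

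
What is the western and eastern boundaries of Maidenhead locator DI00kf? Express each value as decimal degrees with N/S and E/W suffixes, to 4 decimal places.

119.1667° W, 119.0833° W

Field D=3, I=8: +3·20° lon, +8·10° lat → SW at lon -120°, lat -10°.
Square 0, 0: +0·2° lon, +0·1° lat → SW at lon -120°, lat -10°.
Subsquare k=10, f=5: +10·0.0833333° lon, +5·0.0416667° lat → SW at lon -119.167°, lat -9.79167°.
Cell spans 0.0833333° lon × 0.0416667° lat.
west 119.1667° W, east 119.0833° W.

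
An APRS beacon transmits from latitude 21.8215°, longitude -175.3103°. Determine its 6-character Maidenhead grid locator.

AL21it

Shift to the Maidenhead origin (180°W, 90°S): lon 4.6897, lat 111.8215.
Field: 4.6897/20 → 0 → A, 111.8215/10 → 11 → L; chars AL.
Square: 4.6897/2 → 2, 1.8215/1 → 1; chars 21.
Subsquare: 0.6897/0.0833333 → 8 → i, 0.8215/0.0416667 → 19 → t; chars it.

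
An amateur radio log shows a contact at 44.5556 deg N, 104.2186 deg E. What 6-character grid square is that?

Add 180° to longitude and 90° to latitude: 284.2186, 134.5556.
Field (20°×10°, letters A–R): lon ⌊284.2186/20⌋ = 14 → O; lat ⌊134.5556/10⌋ = 13 → N.
Square (2°×1°, digits 0–9): lon ⌊4.2186/2⌋ = 2; lat ⌊4.5556/1⌋ = 4.
Subsquare (5′×2.5′, letters a–x): lon ⌊0.2186/0.0833333⌋ = 2 → c; lat ⌊0.5556/0.0416667⌋ = 13 → n.

ON24cn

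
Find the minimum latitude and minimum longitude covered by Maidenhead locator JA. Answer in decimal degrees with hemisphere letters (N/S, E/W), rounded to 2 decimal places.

90.00° S, 0.00° E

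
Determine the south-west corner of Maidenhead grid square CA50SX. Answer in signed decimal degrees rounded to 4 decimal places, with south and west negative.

Field C=2, A=0: +2·20° lon, +0·10° lat → SW at lon -140°, lat -90°.
Square 5, 0: +5·2° lon, +0·1° lat → SW at lon -130°, lat -90°.
Subsquare s=18, x=23: +18·0.0833333° lon, +23·0.0416667° lat → SW at lon -128.5°, lat -89.0417°.
latitude -89.0417, longitude -128.5000.

-89.0417, -128.5000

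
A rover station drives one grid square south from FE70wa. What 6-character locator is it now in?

FD79wx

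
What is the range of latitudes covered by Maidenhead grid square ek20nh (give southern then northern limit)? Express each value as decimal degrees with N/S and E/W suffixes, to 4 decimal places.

Field E=4, K=10: +4·20° lon, +10·10° lat → SW at lon -100°, lat 10°.
Square 2, 0: +2·2° lon, +0·1° lat → SW at lon -96°, lat 10°.
Subsquare n=13, h=7: +13·0.0833333° lon, +7·0.0416667° lat → SW at lon -94.9167°, lat 10.2917°.
Cell spans 0.0833333° lon × 0.0416667° lat.
south 10.2917° N, north 10.3333° N.

10.2917° N, 10.3333° N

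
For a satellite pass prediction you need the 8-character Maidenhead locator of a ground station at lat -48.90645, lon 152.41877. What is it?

QE61fc02

Shift to the Maidenhead origin (180°W, 90°S): lon 332.41877, lat 41.09355.
Field: lon ⌊332.41877/20⌋ = 16 → Q; lat ⌊41.09355/10⌋ = 4 → E.
Square: lon ⌊12.41877/2⌋ = 6; lat ⌊1.09355/1⌋ = 1.
Subsquare: lon ⌊0.41877/0.0833333⌋ = 5 → f; lat ⌊0.09355/0.0416667⌋ = 2 → c.
Extended square: lon ⌊0.00210/0.00833333⌋ = 0; lat ⌊0.01022/0.00416667⌋ = 2.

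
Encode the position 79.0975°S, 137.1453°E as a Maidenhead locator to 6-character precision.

Add 180° to longitude and 90° to latitude: 317.1453, 10.9025.
Field: lon ⌊317.1453/20⌋ = 15 → P; lat ⌊10.9025/10⌋ = 1 → B.
Square: lon ⌊17.1453/2⌋ = 8; lat ⌊0.9025/1⌋ = 0.
Subsquare: lon ⌊1.1453/0.0833333⌋ = 13 → n; lat ⌊0.9025/0.0416667⌋ = 21 → v.

PB80nv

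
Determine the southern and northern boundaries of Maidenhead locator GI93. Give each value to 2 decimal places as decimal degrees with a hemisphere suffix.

7.00° S, 6.00° S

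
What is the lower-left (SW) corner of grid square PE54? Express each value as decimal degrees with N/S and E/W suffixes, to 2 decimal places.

46.00° S, 130.00° E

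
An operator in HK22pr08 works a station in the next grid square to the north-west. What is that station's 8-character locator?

HK22or99

Longitude extended square 0; −1 → -1, wraps to 9, carry into subsquare.
Longitude subsquare p = 15; −1 → 14 = o.
Latitude extended square 8; +1 → 9.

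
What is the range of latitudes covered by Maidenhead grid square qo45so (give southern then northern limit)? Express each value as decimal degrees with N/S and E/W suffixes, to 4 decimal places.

55.5833° N, 55.6250° N

Field Q=16, O=14: +16·20° lon, +14·10° lat → SW at lon 140°, lat 50°.
Square 4, 5: +4·2° lon, +5·1° lat → SW at lon 148°, lat 55°.
Subsquare s=18, o=14: +18·0.0833333° lon, +14·0.0416667° lat → SW at lon 149.5°, lat 55.5833°.
Cell spans 0.0833333° lon × 0.0416667° lat.
south 55.5833° N, north 55.6250° N.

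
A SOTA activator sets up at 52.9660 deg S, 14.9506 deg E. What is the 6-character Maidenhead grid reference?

JD77la

Offset from 180°W / 90°S: lon 194.9506°, lat 37.0340°.
Field: lon ⌊194.9506/20⌋ = 9 → J; lat ⌊37.0340/10⌋ = 3 → D.
Square: lon ⌊14.9506/2⌋ = 7; lat ⌊7.0340/1⌋ = 7.
Subsquare: lon ⌊0.9506/0.0833333⌋ = 11 → l; lat ⌊0.0340/0.0416667⌋ = 0 → a.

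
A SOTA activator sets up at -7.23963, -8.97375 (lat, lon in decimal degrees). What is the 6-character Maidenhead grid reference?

Shift to the Maidenhead origin (180°W, 90°S): lon 171.0263, lat 82.7604.
Field: 171.0263/20 → 8 → I, 82.7604/10 → 8 → I; chars II.
Square: 11.0263/2 → 5, 2.7604/1 → 2; chars 52.
Subsquare: 1.0263/0.0833333 → 12 → m, 0.7604/0.0416667 → 18 → s; chars ms.

II52ms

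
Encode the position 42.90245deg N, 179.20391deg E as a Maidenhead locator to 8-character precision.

Offset from 180°W / 90°S: lon 359.20391°, lat 132.90245°.
Field (20°×10°, letters A–R): 359.20391/20 → 17 → R, 132.90245/10 → 13 → N; chars RN.
Square (2°×1°, digits 0–9): 19.20391/2 → 9, 2.90245/1 → 2; chars 92.
Subsquare (5′×2.5′, letters a–x): 1.20391/0.0833333 → 14 → o, 0.90245/0.0416667 → 21 → v; chars ov.
Extended square (30″×15″, digits 0–9): 0.03724/0.00833333 → 4, 0.02745/0.00416667 → 6; chars 46.

RN92ov46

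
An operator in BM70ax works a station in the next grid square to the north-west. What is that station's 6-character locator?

Longitude subsquare a = 0; −1 → -1, wraps to 23 = x, carry into square.
Longitude square 7; −1 → 6.
Latitude subsquare x = 23; +1 → 24, wraps to 0 = a, carry into square.
Latitude square 0; +1 → 1.

BM61xa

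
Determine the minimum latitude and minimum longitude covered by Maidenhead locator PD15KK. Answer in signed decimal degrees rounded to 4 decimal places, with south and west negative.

Field P=15, D=3: +15·20° lon, +3·10° lat → SW at lon 120°, lat -60°.
Square 1, 5: +1·2° lon, +5·1° lat → SW at lon 122°, lat -55°.
Subsquare k=10, k=10: +10·0.0833333° lon, +10·0.0416667° lat → SW at lon 122.833°, lat -54.5833°.
latitude -54.5833, longitude 122.8333.

-54.5833, 122.8333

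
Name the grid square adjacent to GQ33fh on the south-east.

Longitude subsquare f = 5; +1 → 6 = g.
Latitude subsquare h = 7; −1 → 6 = g.

GQ33gg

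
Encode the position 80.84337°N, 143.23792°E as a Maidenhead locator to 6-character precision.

QR10ou

Add 180° to longitude and 90° to latitude: 323.2379, 170.8434.
Field: 323.2379/20 → 16 → Q, 170.8434/10 → 17 → R; chars QR.
Square: 3.2379/2 → 1, 0.8434/1 → 0; chars 10.
Subsquare: 1.2379/0.0833333 → 14 → o, 0.8434/0.0416667 → 20 → u; chars ou.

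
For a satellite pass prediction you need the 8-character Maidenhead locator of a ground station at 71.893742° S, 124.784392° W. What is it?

CB78oc55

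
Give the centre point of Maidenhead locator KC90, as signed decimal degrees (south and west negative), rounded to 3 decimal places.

-69.500, 39.000

Field K=10, C=2: +10·20° lon, +2·10° lat → SW at lon 20°, lat -70°.
Square 9, 0: +9·2° lon, +0·1° lat → SW at lon 38°, lat -70°.
Cell spans 2° lon × 1° lat. Centre is SW corner plus half of each.
latitude -69.500, longitude 39.000.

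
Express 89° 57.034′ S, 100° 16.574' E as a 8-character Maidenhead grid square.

OA00db31

Offset from 180°W / 90°S: lon 280.27623°, lat 0.04943°.
Field (20°×10°, letters A–R): 280.27623/20 → 14 → O, 0.04943/10 → 0 → A; chars OA.
Square (2°×1°, digits 0–9): 0.27623/2 → 0, 0.04943/1 → 0; chars 00.
Subsquare (5′×2.5′, letters a–x): 0.27623/0.0833333 → 3 → d, 0.04943/0.0416667 → 1 → b; chars db.
Extended square (30″×15″, digits 0–9): 0.02623/0.00833333 → 3, 0.00777/0.00416667 → 1; chars 31.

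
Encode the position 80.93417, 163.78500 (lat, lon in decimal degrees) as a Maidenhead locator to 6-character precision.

RR10vw

Offset from 180°W / 90°S: lon 343.7850°, lat 170.9342°.
Field: 343.7850/20 → 17 → R, 170.9342/10 → 17 → R; chars RR.
Square: 3.7850/2 → 1, 0.9342/1 → 0; chars 10.
Subsquare: 1.7850/0.0833333 → 21 → v, 0.9342/0.0416667 → 22 → w; chars vw.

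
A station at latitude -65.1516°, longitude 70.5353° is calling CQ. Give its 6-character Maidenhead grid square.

Add 180° to longitude and 90° to latitude: 250.5353, 24.8484.
Field (20°×10°, letters A–R): 250.5353/20 → 12 → M, 24.8484/10 → 2 → C; chars MC.
Square (2°×1°, digits 0–9): 10.5353/2 → 5, 4.8484/1 → 4; chars 54.
Subsquare (5′×2.5′, letters a–x): 0.5353/0.0833333 → 6 → g, 0.8484/0.0416667 → 20 → u; chars gu.

MC54gu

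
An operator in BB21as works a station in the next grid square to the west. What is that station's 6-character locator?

Longitude subsquare a = 0; −1 → -1, wraps to 23 = x, carry into square.
Longitude square 2; −1 → 1.
The latitude characters are unchanged.

BB11xs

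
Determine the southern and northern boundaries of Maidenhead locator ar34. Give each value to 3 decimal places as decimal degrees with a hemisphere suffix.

84.000° N, 85.000° N

Field A=0, R=17: +0·20° lon, +17·10° lat → SW at lon -180°, lat 80°.
Square 3, 4: +3·2° lon, +4·1° lat → SW at lon -174°, lat 84°.
Cell spans 2° lon × 1° lat.
south 84.000° N, north 85.000° N.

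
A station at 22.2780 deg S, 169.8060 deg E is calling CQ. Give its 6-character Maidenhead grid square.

Shift to the Maidenhead origin (180°W, 90°S): lon 349.8060, lat 67.7220.
Field: lon ⌊349.8060/20⌋ = 17 → R; lat ⌊67.7220/10⌋ = 6 → G.
Square: lon ⌊9.8060/2⌋ = 4; lat ⌊7.7220/1⌋ = 7.
Subsquare: lon ⌊1.8060/0.0833333⌋ = 21 → v; lat ⌊0.7220/0.0416667⌋ = 17 → r.

RG47vr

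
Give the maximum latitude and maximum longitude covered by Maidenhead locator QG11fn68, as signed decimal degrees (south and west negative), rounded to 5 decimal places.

-28.42083, 142.47500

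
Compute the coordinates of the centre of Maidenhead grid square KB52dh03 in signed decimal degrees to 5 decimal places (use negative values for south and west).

Field K=10, B=1: +10·20° lon, +1·10° lat → SW at lon 20°, lat -80°.
Square 5, 2: +5·2° lon, +2·1° lat → SW at lon 30°, lat -78°.
Subsquare d=3, h=7: +3·0.0833333° lon, +7·0.0416667° lat → SW at lon 30.25°, lat -77.7083°.
Extended square 0, 3: +0·0.00833333° lon, +3·0.00416667° lat → SW at lon 30.25°, lat -77.6958°.
Cell spans 0.00833333° lon × 0.00416667° lat. Centre is SW corner plus half of each.
latitude -77.69375, longitude 30.25417.

-77.69375, 30.25417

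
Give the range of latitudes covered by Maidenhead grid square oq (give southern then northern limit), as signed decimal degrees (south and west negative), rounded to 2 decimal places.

Field O=14, Q=16: +14·20° lon, +16·10° lat → SW at lon 100°, lat 70°.
Cell spans 20° lon × 10° lat.
south 70.00, north 80.00.

70.00, 80.00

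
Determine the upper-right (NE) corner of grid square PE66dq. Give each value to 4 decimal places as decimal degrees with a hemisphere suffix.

43.2917° S, 132.3333° E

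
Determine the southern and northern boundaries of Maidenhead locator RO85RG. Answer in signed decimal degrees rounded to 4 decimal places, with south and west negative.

55.2500, 55.2917

Field R=17, O=14: +17·20° lon, +14·10° lat → SW at lon 160°, lat 50°.
Square 8, 5: +8·2° lon, +5·1° lat → SW at lon 176°, lat 55°.
Subsquare r=17, g=6: +17·0.0833333° lon, +6·0.0416667° lat → SW at lon 177.417°, lat 55.25°.
Cell spans 0.0833333° lon × 0.0416667° lat.
south 55.2500, north 55.2917.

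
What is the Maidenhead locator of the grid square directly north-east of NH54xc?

NH64ad

Longitude subsquare x = 23; +1 → 24, wraps to 0 = a, carry into square.
Longitude square 5; +1 → 6.
Latitude subsquare c = 2; +1 → 3 = d.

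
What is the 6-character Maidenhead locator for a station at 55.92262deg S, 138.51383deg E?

Add 180° to longitude and 90° to latitude: 318.5138, 34.0774.
Field: 318.5138/20 → 15 → P, 34.0774/10 → 3 → D; chars PD.
Square: 18.5138/2 → 9, 4.0774/1 → 4; chars 94.
Subsquare: 0.5138/0.0833333 → 6 → g, 0.0774/0.0416667 → 1 → b; chars gb.

PD94gb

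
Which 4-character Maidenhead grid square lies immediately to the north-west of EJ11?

EJ02

Longitude square 1; −1 → 0.
Latitude square 1; +1 → 2.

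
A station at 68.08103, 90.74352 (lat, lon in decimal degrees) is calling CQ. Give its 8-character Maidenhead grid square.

Add 180° to longitude and 90° to latitude: 270.74352, 158.08103.
Field (20°×10°, letters A–R): 270.74352/20 → 13 → N, 158.08103/10 → 15 → P; chars NP.
Square (2°×1°, digits 0–9): 10.74352/2 → 5, 8.08103/1 → 8; chars 58.
Subsquare (5′×2.5′, letters a–x): 0.74352/0.0833333 → 8 → i, 0.08103/0.0416667 → 1 → b; chars ib.
Extended square (30″×15″, digits 0–9): 0.07685/0.00833333 → 9, 0.03936/0.00416667 → 9; chars 99.

NP58ib99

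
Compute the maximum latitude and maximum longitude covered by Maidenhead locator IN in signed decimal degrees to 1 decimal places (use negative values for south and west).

50.0, 0.0

Field I=8, N=13: +8·20° lon, +13·10° lat → SW at lon -20°, lat 40°.
Cell spans 20° lon × 10° lat. NE corner is SW corner plus one full cell.
latitude 50.0, longitude 0.0.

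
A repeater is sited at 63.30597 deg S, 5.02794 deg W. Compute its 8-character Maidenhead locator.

Offset from 180°W / 90°S: lon 174.97206°, lat 26.69403°.
Field (20°×10°, letters A–R): lon ⌊174.97206/20⌋ = 8 → I; lat ⌊26.69403/10⌋ = 2 → C.
Square (2°×1°, digits 0–9): lon ⌊14.97206/2⌋ = 7; lat ⌊6.69403/1⌋ = 6.
Subsquare (5′×2.5′, letters a–x): lon ⌊0.97206/0.0833333⌋ = 11 → l; lat ⌊0.69403/0.0416667⌋ = 16 → q.
Extended square (30″×15″, digits 0–9): lon ⌊0.05539/0.00833333⌋ = 6; lat ⌊0.02736/0.00416667⌋ = 6.

IC76lq66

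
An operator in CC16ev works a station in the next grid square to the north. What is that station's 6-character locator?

Latitude subsquare v = 21; +1 → 22 = w.
The longitude characters are unchanged.

CC16ew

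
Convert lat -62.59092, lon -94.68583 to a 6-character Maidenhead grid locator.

Add 180° to longitude and 90° to latitude: 85.3142, 27.4091.
Field: 85.3142/20 → 4 → E, 27.4091/10 → 2 → C; chars EC.
Square: 5.3142/2 → 2, 7.4091/1 → 7; chars 27.
Subsquare: 1.3142/0.0833333 → 15 → p, 0.4091/0.0416667 → 9 → j; chars pj.

EC27pj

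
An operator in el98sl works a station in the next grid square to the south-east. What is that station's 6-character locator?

EL98tk

Longitude subsquare s = 18; +1 → 19 = t.
Latitude subsquare l = 11; −1 → 10 = k.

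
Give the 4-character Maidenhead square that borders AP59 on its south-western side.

Longitude square 5; −1 → 4.
Latitude square 9; −1 → 8.

AP48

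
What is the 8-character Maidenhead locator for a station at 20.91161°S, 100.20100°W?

DG99vc51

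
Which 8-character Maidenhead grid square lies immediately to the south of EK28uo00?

Latitude extended square 0; −1 → -1, wraps to 9, carry into subsquare.
Latitude subsquare o = 14; −1 → 13 = n.
The longitude characters are unchanged.

EK28un09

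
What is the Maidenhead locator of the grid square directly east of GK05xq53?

GK05xq63

Longitude extended square 5; +1 → 6.
The latitude characters are unchanged.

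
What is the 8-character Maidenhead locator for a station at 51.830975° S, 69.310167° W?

FD58ie20

Shift to the Maidenhead origin (180°W, 90°S): lon 110.68983, lat 38.16902.
Field (20°×10°, letters A–R): 110.68983/20 → 5 → F, 38.16902/10 → 3 → D; chars FD.
Square (2°×1°, digits 0–9): 10.68983/2 → 5, 8.16902/1 → 8; chars 58.
Subsquare (5′×2.5′, letters a–x): 0.68983/0.0833333 → 8 → i, 0.16902/0.0416667 → 4 → e; chars ie.
Extended square (30″×15″, digits 0–9): 0.02317/0.00833333 → 2, 0.00236/0.00416667 → 0; chars 20.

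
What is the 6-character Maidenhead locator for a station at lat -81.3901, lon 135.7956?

Offset from 180°W / 90°S: lon 315.7956°, lat 8.6099°.
Field: 315.7956/20 → 15 → P, 8.6099/10 → 0 → A; chars PA.
Square: 15.7956/2 → 7, 8.6099/1 → 8; chars 78.
Subsquare: 1.7956/0.0833333 → 21 → v, 0.6099/0.0416667 → 14 → o; chars vo.

PA78vo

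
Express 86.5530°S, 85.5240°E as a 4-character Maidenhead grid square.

Add 180° to longitude and 90° to latitude: 265.52, 3.45.
Field: lon ⌊265.52/20⌋ = 13 → N; lat ⌊3.45/10⌋ = 0 → A.
Square: lon ⌊5.52/2⌋ = 2; lat ⌊3.45/1⌋ = 3.

NA23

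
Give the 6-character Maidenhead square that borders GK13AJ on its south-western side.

Longitude subsquare a = 0; −1 → -1, wraps to 23 = x, carry into square.
Longitude square 1; −1 → 0.
Latitude subsquare j = 9; −1 → 8 = i.

GK03xi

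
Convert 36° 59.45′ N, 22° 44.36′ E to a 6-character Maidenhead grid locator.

KM16ix

Add 180° to longitude and 90° to latitude: 202.7393, 126.9908.
Field: lon ⌊202.7393/20⌋ = 10 → K; lat ⌊126.9908/10⌋ = 12 → M.
Square: lon ⌊2.7393/2⌋ = 1; lat ⌊6.9908/1⌋ = 6.
Subsquare: lon ⌊0.7393/0.0833333⌋ = 8 → i; lat ⌊0.9908/0.0416667⌋ = 23 → x.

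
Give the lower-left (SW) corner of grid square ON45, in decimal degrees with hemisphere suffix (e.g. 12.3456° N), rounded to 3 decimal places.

45.000° N, 108.000° E

Field O=14, N=13: +14·20° lon, +13·10° lat → SW at lon 100°, lat 40°.
Square 4, 5: +4·2° lon, +5·1° lat → SW at lon 108°, lat 45°.
latitude 45.000° N, longitude 108.000° E.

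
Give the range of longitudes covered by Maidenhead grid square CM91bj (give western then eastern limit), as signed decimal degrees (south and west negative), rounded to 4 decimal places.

Field C=2, M=12: +2·20° lon, +12·10° lat → SW at lon -140°, lat 30°.
Square 9, 1: +9·2° lon, +1·1° lat → SW at lon -122°, lat 31°.
Subsquare b=1, j=9: +1·0.0833333° lon, +9·0.0416667° lat → SW at lon -121.917°, lat 31.375°.
Cell spans 0.0833333° lon × 0.0416667° lat.
west -121.9167, east -121.8333.

-121.9167, -121.8333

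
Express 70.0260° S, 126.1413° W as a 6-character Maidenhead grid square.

Add 180° to longitude and 90° to latitude: 53.8587, 19.9740.
Field: lon ⌊53.8587/20⌋ = 2 → C; lat ⌊19.9740/10⌋ = 1 → B.
Square: lon ⌊13.8587/2⌋ = 6; lat ⌊9.9740/1⌋ = 9.
Subsquare: lon ⌊1.8587/0.0833333⌋ = 22 → w; lat ⌊0.9740/0.0416667⌋ = 23 → x.

CB69wx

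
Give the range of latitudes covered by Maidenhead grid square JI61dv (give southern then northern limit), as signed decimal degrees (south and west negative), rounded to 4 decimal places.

-8.1250, -8.0833

Field J=9, I=8: +9·20° lon, +8·10° lat → SW at lon 0°, lat -10°.
Square 6, 1: +6·2° lon, +1·1° lat → SW at lon 12°, lat -9°.
Subsquare d=3, v=21: +3·0.0833333° lon, +21·0.0416667° lat → SW at lon 12.25°, lat -8.125°.
Cell spans 0.0833333° lon × 0.0416667° lat.
south -8.1250, north -8.0833.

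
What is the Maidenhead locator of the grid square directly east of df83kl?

DF83ll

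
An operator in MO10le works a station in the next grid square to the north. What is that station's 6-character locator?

MO10lf

Latitude subsquare e = 4; +1 → 5 = f.
The longitude characters are unchanged.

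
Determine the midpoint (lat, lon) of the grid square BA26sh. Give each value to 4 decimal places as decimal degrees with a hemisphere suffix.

Field B=1, A=0: +1·20° lon, +0·10° lat → SW at lon -160°, lat -90°.
Square 2, 6: +2·2° lon, +6·1° lat → SW at lon -156°, lat -84°.
Subsquare s=18, h=7: +18·0.0833333° lon, +7·0.0416667° lat → SW at lon -154.5°, lat -83.7083°.
Cell spans 0.0833333° lon × 0.0416667° lat. Centre is SW corner plus half of each.
latitude 83.6875° S, longitude 154.4583° W.

83.6875° S, 154.4583° W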